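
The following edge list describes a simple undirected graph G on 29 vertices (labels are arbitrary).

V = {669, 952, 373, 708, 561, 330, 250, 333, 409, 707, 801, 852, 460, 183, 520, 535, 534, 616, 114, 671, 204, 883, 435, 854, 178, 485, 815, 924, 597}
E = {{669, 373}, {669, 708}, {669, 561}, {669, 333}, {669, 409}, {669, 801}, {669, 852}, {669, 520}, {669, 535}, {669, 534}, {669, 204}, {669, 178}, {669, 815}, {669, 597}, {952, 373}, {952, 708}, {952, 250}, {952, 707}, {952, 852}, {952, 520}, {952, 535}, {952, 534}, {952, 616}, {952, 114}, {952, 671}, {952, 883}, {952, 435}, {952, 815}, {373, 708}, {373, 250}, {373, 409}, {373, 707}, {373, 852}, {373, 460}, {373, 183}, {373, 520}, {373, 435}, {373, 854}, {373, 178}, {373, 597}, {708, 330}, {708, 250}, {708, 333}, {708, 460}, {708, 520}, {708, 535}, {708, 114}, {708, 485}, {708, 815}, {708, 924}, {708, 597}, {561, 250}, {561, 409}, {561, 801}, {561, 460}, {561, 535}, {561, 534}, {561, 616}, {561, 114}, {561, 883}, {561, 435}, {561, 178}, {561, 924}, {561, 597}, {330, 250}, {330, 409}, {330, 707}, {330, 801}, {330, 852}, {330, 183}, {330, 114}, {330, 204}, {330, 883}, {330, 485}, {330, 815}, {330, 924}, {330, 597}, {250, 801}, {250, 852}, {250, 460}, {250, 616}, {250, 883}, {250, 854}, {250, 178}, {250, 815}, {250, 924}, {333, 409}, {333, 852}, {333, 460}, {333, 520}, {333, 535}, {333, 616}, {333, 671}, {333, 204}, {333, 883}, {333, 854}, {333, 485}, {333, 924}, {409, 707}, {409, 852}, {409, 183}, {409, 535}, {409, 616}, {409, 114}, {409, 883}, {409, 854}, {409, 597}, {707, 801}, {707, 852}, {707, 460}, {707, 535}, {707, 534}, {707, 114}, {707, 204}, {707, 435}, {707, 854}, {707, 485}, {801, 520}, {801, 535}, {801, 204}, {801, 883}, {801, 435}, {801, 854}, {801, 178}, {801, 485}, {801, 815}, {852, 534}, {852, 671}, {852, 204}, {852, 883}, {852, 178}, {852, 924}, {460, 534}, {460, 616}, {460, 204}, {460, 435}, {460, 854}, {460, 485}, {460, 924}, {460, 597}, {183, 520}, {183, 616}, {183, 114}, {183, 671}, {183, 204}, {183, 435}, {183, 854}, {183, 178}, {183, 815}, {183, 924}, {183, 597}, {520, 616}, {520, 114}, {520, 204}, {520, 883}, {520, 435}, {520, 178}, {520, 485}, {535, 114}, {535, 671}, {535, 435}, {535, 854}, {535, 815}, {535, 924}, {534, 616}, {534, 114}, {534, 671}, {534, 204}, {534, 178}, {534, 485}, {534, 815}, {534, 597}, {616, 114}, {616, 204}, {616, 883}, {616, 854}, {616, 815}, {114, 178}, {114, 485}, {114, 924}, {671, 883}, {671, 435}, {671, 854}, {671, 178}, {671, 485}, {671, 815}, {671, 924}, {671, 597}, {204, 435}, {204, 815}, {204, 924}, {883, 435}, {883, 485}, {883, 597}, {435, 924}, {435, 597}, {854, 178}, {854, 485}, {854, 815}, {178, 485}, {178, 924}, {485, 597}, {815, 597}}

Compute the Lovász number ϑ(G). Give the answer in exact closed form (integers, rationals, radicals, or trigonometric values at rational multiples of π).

sqrt(29)

Vertex 409 has 14 neighbors: 669, 373, 561, 330, 333, 707, 852, 183, 535, 616, 114, 883, 854, 597.
deg(534) = 14; N(534) = {669, 952, 561, 707, 852, 460, 616, 114, 671, 204, 178, 485, 815, 597}.
N(669) = {373, 708, 561, 333, 409, 801, 852, 520, 535, 534, 204, 178, 815, 597}, |N(669)| = 14.
Vertex 183 has 14 neighbors: 373, 330, 409, 520, 616, 114, 671, 204, 435, 854, 178, 815, 924, 597.
14-regular, N=29; Paley(29): SR with (k,λ,μ)=(14,6,7).
A has 3 distinct eigenvalues ≈ [14.0, 2.193, -3.193].
ϑ = −N·λ_min/(λ_max−λ_min) = −29·(-sqrt(29)/2 - 1/2)/(14−(-sqrt(29)/2 - 1/2)) = sqrt(29).
ϑ(G) ≈ 5.3852.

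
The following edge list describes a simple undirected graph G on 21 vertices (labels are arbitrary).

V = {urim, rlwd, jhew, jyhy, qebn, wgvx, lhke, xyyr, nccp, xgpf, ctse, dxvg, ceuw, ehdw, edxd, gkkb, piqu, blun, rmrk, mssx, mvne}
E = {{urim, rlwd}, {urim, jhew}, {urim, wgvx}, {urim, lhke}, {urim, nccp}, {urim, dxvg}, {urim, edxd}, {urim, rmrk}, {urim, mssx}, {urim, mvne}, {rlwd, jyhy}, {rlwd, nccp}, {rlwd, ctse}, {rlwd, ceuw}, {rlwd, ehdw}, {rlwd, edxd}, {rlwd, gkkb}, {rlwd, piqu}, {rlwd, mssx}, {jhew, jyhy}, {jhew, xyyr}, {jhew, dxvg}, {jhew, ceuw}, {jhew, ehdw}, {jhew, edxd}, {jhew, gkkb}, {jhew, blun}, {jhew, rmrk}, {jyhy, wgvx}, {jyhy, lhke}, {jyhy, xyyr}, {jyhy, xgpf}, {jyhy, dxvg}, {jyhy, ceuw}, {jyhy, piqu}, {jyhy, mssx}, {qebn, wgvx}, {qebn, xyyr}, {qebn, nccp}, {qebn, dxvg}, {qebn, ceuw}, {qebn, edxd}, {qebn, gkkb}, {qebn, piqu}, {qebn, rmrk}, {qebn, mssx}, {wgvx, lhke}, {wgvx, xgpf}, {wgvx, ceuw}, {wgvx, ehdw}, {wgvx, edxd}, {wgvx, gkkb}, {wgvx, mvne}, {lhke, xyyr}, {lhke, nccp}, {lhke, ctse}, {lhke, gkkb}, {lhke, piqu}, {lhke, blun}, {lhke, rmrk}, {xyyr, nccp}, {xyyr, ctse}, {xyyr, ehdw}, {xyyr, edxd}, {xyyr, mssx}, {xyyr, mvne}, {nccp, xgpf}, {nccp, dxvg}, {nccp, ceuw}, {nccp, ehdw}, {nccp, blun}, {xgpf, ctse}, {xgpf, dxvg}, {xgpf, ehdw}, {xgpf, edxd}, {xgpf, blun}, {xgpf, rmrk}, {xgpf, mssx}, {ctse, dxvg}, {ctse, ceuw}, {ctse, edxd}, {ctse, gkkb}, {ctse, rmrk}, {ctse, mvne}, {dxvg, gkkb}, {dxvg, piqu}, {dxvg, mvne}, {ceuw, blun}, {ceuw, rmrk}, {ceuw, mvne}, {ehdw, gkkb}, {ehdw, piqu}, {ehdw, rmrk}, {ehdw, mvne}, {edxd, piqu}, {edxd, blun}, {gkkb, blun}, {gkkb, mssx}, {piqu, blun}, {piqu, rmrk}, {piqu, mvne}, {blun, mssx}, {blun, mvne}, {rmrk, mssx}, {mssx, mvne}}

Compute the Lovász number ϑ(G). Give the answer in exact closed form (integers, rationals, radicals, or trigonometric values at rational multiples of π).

N(ctse) = {rlwd, lhke, xyyr, xgpf, dxvg, ceuw, edxd, gkkb, rmrk, mvne}, |N(ctse)| = 10.
N(qebn) = {wgvx, xyyr, nccp, dxvg, ceuw, edxd, gkkb, piqu, rmrk, mssx}, |N(qebn)| = 10.
Vertex dxvg has 10 neighbors: urim, jhew, jyhy, qebn, nccp, xgpf, ctse, gkkb, piqu, mvne.
deg(ceuw) = 10; N(ceuw) = {rlwd, jhew, jyhy, qebn, wgvx, nccp, ctse, blun, rmrk, mvne}.
10-regular, N=21; Kneser-type, 2-subsets of [7].
spec(A) ≈ [10.0, 1.0, -4.0] (distinct, 3 d.p.).
ϑ = −N·λ_min/(λ_max−λ_min) = −21·(-4)/(10−(-4)) = 6.
≈ 6.00000000 (to 8 d.p.).

6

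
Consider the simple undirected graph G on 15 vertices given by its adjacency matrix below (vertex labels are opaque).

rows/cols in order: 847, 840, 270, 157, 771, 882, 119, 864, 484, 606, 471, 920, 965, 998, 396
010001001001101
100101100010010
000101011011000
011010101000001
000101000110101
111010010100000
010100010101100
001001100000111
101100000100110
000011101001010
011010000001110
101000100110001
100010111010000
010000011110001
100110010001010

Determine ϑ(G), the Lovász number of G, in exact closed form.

N(882) = {847, 840, 270, 771, 864, 606}, |N(882)| = 6.
deg(840) = 6; N(840) = {847, 157, 882, 119, 471, 998}.
N(864) = {270, 882, 119, 965, 998, 396}, |N(864)| = 6.
deg(998) = 6; N(998) = {840, 864, 484, 606, 471, 396}.
Every vertex has degree 6 (N=15); this is K(6,2), the Kneser graph.
Distinct eigenvalues (to 5 d.p.): [6.0, 1.0, -3.0].
Lovász (edge-transitive): ϑ = −15·(-3)/((6)−(-3)) = 5.
Numerically 5.000000.

5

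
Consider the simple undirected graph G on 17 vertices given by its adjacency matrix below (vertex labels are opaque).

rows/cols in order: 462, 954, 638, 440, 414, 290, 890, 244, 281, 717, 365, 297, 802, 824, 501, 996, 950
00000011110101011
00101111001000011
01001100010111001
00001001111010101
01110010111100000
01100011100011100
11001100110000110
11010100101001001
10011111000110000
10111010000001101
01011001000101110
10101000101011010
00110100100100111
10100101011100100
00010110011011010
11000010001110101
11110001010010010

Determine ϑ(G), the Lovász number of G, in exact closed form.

deg(638) = 8; N(638) = {954, 414, 290, 717, 297, 802, 824, 950}.
deg(297) = 8; N(297) = {462, 638, 414, 281, 365, 802, 824, 996}.
Vertex 244 has 8 neighbors: 462, 954, 440, 290, 281, 365, 824, 950.
N(365) = {954, 440, 414, 244, 297, 824, 501, 996}, |N(365)| = 8.
Regular of degree 8 on 17 vertices: strongly regular (17,8,3,4).
spec(A) ≈ [8.0, 1.56155, -2.56155] (distinct, 5 d.p.).
ϑ = −N·λ_min/(λ_max−λ_min) = −17·(-sqrt(17)/2 - 1/2)/(8−(-sqrt(17)/2 - 1/2)) = sqrt(17).
= 4.123105626… (decimal).

sqrt(17)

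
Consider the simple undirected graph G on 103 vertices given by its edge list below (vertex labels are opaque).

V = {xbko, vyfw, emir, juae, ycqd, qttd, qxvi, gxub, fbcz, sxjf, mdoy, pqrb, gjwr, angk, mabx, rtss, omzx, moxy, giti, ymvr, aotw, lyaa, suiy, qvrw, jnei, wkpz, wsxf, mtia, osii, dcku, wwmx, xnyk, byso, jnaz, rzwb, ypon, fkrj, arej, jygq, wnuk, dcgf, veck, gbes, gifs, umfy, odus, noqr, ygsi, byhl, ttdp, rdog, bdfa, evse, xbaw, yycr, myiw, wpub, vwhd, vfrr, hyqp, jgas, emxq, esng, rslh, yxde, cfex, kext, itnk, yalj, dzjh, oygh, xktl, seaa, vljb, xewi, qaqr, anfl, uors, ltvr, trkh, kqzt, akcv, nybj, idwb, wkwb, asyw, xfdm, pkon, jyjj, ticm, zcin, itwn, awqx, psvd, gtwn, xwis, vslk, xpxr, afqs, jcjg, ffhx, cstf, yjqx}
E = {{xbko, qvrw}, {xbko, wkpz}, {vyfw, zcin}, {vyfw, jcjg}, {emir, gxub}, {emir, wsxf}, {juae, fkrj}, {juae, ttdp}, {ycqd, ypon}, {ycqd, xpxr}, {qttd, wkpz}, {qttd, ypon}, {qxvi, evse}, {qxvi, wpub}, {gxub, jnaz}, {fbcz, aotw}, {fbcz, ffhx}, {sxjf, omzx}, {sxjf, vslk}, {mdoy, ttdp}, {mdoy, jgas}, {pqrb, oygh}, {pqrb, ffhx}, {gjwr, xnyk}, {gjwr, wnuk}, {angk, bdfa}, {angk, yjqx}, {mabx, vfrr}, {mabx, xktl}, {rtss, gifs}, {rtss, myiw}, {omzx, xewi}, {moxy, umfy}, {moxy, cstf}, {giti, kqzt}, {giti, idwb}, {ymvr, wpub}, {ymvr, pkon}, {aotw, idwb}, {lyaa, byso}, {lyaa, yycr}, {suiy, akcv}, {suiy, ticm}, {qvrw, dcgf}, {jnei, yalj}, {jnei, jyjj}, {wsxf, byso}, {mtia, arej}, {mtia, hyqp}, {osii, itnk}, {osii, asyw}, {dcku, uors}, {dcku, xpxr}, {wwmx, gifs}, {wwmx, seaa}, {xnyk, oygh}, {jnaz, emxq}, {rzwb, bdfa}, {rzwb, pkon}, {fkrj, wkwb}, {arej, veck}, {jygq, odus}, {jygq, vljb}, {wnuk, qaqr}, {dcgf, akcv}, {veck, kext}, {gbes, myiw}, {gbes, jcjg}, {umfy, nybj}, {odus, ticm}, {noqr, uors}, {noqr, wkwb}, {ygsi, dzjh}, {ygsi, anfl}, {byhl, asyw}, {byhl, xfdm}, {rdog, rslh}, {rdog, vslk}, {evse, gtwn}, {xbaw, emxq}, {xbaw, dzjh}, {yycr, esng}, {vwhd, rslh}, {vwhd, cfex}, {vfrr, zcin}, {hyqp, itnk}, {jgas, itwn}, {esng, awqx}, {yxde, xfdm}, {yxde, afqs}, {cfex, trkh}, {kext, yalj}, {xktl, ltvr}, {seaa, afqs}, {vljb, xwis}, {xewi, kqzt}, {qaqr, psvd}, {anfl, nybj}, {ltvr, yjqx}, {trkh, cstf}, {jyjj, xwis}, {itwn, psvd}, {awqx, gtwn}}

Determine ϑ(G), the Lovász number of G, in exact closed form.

103*cos(pi/103)/(cos(pi/103) + 1)

Vertex yxde has 2 neighbors: xfdm, afqs.
Vertex odus has 2 neighbors: jygq, ticm.
N(rzwb) = {bdfa, pkon}, |N(rzwb)| = 2.
deg(vyfw) = 2; N(vyfw) = {zcin, jcjg}.
2-regular, N=103; a single 103-cycle (edge-transitive).
A has 52 distinct eigenvalues ≈ [2.0, 1.996, 1.985, 1.967, 1.941, 1.908, 1.868, 1.82, 1.767, 1.706, 1.639, 1.566, 1.488, 1.403, 1.314, 1.22, 1.121, 1.018, 0.911, 0.8, 0.687, 0.571, 0.454, 0.334, 0.213, 0.091, -0.03, -0.152, -0.274, -0.394, -0.513, -0.63, -0.744, -0.856, -0.965, -1.07, -1.171, -1.267, -1.359, -1.446, -1.528, -1.604, -1.673, -1.737, -1.794, -1.845, -1.888, -1.925, -1.955, -1.977, -1.992, -1.999].
λ_max=2, λ_min=-2*cos(pi/103); ϑ = −103·λ_min/(λ_max−λ_min) = 103*cos(pi/103)/(cos(pi/103) + 1).
≈ 51.48802047 (to 8 d.p.).
51 ≤ 103*cos(pi/103)/(cos(pi/103) + 1) ≤ 52: both strict.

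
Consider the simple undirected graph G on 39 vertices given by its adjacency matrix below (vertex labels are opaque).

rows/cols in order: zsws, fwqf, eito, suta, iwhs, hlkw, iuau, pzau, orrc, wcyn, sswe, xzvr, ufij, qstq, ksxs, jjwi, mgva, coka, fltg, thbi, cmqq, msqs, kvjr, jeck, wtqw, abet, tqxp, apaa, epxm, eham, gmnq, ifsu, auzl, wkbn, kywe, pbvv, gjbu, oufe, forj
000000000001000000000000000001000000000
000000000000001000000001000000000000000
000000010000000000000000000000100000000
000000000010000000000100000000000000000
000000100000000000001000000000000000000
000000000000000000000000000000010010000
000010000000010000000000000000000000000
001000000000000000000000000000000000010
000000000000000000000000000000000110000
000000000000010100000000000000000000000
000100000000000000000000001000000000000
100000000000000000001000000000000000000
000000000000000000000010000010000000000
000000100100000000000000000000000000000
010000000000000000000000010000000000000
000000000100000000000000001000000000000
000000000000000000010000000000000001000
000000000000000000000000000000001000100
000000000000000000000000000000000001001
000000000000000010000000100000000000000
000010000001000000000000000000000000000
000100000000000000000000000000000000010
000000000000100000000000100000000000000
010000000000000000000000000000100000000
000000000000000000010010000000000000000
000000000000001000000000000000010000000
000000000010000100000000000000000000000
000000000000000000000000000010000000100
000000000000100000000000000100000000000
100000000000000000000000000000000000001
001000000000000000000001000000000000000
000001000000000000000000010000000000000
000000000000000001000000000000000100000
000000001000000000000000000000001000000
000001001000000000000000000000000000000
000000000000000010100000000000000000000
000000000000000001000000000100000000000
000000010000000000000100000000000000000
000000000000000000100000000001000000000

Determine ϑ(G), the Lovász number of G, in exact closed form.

39*cos(pi/39)/(cos(pi/39) + 1)

N(suta) = {sswe, msqs}, |N(suta)| = 2.
deg(wcyn) = 2; N(wcyn) = {qstq, jjwi}.
N(wkbn) = {orrc, auzl}, |N(wkbn)| = 2.
Vertex iuau has 2 neighbors: iwhs, qstq.
2-regular, N=39; a single 39-cycle (edge-transitive).
The 20 distinct eigenvalues: [2.0, 1.9741, 1.89707, 1.77091, 1.59889, 1.38545, 1.13613, 0.85739, 0.55643, 0.24107, -0.08053, -0.40005, -0.70921, -1.0, -1.26489, -1.49702, -1.69038, -1.83996, -1.94188, -1.99351].
λ_max=2, λ_min=-2*cos(pi/39); ϑ = −39·λ_min/(λ_max−λ_min) = 39*cos(pi/39)/(cos(pi/39) + 1).
≈ 19.4683 (to 4 d.p.).
Sandwich: α(G)=19 ≤ ϑ(G)=39*cos(pi/39)/(cos(pi/39) + 1) ≤ χ(Ḡ)=20 (both strict).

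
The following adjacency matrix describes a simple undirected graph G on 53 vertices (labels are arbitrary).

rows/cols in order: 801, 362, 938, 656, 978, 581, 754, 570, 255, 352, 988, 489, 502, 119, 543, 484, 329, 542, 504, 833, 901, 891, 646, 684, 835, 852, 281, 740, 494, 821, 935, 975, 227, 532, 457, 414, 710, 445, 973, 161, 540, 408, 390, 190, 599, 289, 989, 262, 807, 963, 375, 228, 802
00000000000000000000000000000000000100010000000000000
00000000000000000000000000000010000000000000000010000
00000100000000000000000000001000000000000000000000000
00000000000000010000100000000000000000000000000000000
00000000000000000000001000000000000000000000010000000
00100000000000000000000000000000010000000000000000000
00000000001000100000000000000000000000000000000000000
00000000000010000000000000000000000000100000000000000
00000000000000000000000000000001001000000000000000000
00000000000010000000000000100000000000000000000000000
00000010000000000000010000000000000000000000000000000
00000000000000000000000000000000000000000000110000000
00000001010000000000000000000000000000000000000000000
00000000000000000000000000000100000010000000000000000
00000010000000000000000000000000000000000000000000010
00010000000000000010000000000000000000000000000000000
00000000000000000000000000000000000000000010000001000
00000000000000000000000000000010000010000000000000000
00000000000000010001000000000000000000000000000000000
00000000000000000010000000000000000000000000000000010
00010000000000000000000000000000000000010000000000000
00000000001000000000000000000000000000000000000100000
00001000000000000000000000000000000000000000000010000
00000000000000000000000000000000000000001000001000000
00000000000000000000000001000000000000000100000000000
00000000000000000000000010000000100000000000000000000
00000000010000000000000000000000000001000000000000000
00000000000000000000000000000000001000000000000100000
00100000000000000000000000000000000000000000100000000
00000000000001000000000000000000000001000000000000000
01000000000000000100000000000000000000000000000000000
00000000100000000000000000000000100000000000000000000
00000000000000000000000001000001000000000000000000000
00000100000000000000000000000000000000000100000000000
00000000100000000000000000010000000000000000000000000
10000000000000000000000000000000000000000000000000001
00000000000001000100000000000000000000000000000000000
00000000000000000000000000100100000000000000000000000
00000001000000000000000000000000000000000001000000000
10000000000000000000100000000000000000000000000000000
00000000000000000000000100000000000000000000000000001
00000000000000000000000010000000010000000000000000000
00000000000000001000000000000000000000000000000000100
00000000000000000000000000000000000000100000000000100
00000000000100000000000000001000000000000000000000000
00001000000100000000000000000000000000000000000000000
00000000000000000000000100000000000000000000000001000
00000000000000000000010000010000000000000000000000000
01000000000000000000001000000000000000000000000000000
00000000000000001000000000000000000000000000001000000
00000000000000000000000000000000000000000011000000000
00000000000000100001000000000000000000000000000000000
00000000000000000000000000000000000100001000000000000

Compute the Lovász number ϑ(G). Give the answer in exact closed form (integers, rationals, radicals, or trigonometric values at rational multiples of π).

53*cos(pi/53)/(cos(pi/53) + 1)

deg(807) = 2; N(807) = {362, 646}.
Vertex 255 has 2 neighbors: 975, 457.
deg(329) = 2; N(329) = {390, 963}.
N(532) = {581, 408}, |N(532)| = 2.
53-vertex 2-regular graph: this is C_{53}, the 53-cycle.
Distinct eigenvalues (to 6 d.p.): [2.0, 1.985962, 1.944046, 1.874839, 1.779314, 1.658811, 1.515022, 1.349966, 1.165959, 0.965584, 0.751655, 0.527174, 0.295293, 0.059267, -0.177592, -0.411957, -0.64054, -0.86013, -1.067647, -1.260176, -1.435015, -1.589709, -1.722087, -1.830291, -1.912802, -1.968461, -1.996487].
−53·(-2*cos(pi/53)) / ((2)−(-2*cos(pi/53))) = 53*cos(pi/53)/(cos(pi/53) + 1) = ϑ(G).
≈ 26.476708993 (to 9 d.p.).
Check 26 ≤ 53*cos(pi/53)/(cos(pi/53) + 1) ≤ 27: both strict.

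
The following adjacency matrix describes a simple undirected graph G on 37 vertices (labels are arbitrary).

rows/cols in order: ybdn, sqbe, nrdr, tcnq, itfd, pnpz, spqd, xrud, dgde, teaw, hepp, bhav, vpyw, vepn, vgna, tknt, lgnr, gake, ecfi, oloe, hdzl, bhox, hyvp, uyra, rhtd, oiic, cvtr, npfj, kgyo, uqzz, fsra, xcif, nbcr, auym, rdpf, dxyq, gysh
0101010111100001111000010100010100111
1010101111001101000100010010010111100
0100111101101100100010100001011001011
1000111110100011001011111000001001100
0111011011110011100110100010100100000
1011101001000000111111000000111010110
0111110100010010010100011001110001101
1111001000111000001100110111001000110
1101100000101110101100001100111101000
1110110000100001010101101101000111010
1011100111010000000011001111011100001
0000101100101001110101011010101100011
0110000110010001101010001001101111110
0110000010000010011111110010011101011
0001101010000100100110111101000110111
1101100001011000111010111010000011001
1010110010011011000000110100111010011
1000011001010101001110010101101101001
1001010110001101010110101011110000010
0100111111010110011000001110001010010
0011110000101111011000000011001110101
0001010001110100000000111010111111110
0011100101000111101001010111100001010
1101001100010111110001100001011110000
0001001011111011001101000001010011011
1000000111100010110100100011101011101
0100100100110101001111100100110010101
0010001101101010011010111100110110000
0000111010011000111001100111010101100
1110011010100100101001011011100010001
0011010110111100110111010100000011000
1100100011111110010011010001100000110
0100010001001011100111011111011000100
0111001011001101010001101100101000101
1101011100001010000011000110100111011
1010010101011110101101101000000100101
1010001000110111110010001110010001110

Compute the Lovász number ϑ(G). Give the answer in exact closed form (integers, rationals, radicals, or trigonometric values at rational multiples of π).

sqrt(37)

N(sqbe) = {ybdn, nrdr, itfd, spqd, xrud, dgde, teaw, vpyw, vepn, tknt, oloe, uyra, cvtr, uqzz, xcif, nbcr, auym, rdpf}, |N(sqbe)| = 18.
deg(hdzl) = 18; N(hdzl) = {nrdr, tcnq, itfd, pnpz, hepp, vpyw, vepn, vgna, tknt, gake, ecfi, cvtr, npfj, fsra, xcif, nbcr, rdpf, gysh}.
Vertex hyvp has 18 neighbors: nrdr, tcnq, itfd, xrud, teaw, vepn, vgna, tknt, lgnr, ecfi, bhox, uyra, oiic, cvtr, npfj, kgyo, auym, dxyq.
deg(bhox) = 18; N(bhox) = {tcnq, pnpz, teaw, hepp, bhav, vepn, hyvp, uyra, rhtd, cvtr, kgyo, uqzz, fsra, xcif, nbcr, auym, rdpf, dxyq}.
18-regular, N=37; strongly regular (37,18,8,9).
A has 3 distinct eigenvalues ≈ [18.0, 2.5414, -3.5414].
ϑ = −N·λ_min/(λ_max−λ_min) = −37·(-sqrt(37)/2 - 1/2)/(18−(-sqrt(37)/2 - 1/2)) = sqrt(37).
≈ 6.08276 (to 5 d.p.).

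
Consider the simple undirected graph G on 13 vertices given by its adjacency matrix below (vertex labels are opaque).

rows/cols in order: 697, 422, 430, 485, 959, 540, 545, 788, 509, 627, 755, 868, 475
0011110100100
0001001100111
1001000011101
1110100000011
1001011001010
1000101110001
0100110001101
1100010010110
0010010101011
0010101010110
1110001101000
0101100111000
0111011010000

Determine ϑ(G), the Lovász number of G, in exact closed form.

Vertex 627 has 6 neighbors: 430, 959, 545, 509, 755, 868.
N(959) = {697, 485, 540, 545, 627, 868}, |N(959)| = 6.
deg(475) = 6; N(475) = {422, 430, 485, 540, 545, 509}.
N(755) = {697, 422, 430, 545, 788, 627}, |N(755)| = 6.
Regular of degree 6 on 13 vertices: strongly regular (13,6,2,3).
Distinct eigenvalues (to 5 d.p.): [6.0, 1.30278, -2.30278].
With N=13: ϑ(G) = 13·(-(-sqrt(13)/2 - 1/2))/(6−(-sqrt(13)/2 - 1/2)) = sqrt(13).
ϑ(G) ≈ 3.60555.

sqrt(13)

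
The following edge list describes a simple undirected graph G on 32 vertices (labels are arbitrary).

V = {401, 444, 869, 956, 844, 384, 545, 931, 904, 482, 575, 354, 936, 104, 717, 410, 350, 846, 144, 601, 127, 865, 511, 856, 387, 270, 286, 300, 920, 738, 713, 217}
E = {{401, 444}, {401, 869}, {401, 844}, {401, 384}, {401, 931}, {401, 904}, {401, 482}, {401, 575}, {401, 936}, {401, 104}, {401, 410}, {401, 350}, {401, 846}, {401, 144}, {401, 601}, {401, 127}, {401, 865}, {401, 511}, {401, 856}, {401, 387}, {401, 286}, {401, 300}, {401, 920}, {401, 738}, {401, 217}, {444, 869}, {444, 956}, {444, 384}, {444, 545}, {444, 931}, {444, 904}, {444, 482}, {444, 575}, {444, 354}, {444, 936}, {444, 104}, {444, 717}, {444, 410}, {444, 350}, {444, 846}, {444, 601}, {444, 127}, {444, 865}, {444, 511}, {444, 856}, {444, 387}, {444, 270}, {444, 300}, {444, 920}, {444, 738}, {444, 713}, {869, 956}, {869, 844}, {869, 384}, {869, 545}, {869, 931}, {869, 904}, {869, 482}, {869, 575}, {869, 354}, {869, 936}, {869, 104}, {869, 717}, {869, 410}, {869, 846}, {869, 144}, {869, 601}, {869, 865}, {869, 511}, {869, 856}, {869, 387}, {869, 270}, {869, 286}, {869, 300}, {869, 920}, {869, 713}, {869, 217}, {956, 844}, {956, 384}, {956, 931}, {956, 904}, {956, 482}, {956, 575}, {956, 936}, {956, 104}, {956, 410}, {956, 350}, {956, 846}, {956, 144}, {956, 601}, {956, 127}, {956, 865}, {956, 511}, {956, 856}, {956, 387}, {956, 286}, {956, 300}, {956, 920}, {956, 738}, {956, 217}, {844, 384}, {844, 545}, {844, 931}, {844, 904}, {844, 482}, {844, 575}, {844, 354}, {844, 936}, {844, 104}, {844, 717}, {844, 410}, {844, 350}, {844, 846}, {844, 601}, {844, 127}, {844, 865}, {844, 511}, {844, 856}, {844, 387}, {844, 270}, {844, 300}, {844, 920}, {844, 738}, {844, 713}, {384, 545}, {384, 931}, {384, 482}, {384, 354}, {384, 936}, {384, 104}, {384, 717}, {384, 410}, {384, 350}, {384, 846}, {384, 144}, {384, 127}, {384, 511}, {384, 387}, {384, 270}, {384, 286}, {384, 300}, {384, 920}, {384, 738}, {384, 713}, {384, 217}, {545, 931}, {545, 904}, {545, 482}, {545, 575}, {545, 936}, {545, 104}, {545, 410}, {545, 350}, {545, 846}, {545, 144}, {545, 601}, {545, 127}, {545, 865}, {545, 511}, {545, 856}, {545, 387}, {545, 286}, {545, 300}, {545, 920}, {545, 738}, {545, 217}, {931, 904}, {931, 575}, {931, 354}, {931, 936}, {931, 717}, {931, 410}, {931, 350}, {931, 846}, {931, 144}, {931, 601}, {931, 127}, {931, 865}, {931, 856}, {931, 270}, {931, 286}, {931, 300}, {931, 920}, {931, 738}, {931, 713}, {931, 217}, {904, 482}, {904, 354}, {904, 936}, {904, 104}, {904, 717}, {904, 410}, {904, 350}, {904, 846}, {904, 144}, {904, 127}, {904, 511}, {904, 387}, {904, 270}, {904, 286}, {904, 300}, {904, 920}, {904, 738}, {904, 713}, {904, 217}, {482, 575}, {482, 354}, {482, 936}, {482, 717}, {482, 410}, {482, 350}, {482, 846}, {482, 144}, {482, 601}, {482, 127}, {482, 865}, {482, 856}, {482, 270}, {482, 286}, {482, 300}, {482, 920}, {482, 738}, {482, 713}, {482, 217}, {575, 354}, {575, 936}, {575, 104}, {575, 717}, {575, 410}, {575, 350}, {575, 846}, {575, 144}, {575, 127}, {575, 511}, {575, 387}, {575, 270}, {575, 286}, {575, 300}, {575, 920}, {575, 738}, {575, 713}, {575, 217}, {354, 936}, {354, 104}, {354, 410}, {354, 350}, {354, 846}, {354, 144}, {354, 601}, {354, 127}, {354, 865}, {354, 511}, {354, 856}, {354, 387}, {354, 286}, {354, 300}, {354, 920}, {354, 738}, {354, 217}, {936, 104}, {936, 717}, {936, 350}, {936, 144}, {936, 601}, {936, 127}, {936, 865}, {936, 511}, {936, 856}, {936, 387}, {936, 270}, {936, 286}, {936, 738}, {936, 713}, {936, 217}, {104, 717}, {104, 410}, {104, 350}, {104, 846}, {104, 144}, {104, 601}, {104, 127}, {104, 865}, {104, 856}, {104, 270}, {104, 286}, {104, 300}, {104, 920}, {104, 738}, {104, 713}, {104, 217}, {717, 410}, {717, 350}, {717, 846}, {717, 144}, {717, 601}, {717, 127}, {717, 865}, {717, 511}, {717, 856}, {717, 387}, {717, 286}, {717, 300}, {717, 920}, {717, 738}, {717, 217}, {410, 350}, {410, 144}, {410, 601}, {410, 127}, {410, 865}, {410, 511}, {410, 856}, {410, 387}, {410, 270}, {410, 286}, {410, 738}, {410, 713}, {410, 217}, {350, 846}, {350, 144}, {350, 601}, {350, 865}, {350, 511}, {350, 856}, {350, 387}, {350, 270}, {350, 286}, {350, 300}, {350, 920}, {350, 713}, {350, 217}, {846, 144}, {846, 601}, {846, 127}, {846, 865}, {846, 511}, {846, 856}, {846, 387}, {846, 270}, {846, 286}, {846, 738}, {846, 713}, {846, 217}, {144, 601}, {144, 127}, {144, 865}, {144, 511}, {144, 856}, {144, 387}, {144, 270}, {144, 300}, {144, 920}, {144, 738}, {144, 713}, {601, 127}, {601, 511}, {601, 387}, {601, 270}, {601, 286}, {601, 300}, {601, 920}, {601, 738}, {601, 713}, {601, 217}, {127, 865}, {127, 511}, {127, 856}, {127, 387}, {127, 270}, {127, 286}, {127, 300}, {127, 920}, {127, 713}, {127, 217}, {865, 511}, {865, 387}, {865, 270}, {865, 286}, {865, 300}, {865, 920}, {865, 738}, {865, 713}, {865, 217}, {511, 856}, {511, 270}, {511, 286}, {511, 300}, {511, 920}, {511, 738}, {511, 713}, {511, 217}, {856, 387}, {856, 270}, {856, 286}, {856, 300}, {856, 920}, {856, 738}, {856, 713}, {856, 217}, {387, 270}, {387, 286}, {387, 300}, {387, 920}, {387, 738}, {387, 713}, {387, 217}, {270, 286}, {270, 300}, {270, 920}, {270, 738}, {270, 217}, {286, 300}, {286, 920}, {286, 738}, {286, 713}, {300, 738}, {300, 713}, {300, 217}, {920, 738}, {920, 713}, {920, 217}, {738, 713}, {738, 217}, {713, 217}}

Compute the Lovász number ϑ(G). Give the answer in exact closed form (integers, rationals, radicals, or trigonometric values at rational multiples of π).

N(844) = {401, 869, 956, 384, 545, 931, 904, 482, 575, 354, 936, 104, 717, 410, 350, 846, 601, 127, 865, 511, 856, 387, 270, 300, 920, 738, 713}, |N(844)| = 27.
deg(350) = 28; N(350) = {401, 444, 956, 844, 384, 545, 931, 904, 482, 575, 354, 936, 104, 717, 410, 846, 144, 601, 865, 511, 856, 387, 270, 286, 300, 920, 713, 217}.
deg(717) = 25; N(717) = {444, 869, 844, 384, 931, 904, 482, 575, 936, 104, 410, 350, 846, 144, 601, 127, 865, 511, 856, 387, 286, 300, 920, 738, 217}.
N(511) = {401, 444, 869, 956, 844, 384, 545, 904, 575, 354, 936, 717, 410, 350, 846, 144, 601, 127, 865, 856, 270, 286, 300, 920, 738, 713, 217}, |N(511)| = 27.
Complete 6-partite, parts [7, 6, 5, 5, 5, 4]: perfect, ϑ = α = 7.
≈ 7.0000 (to 4 d.p.).
Check 7 ≤ 7 ≤ 7: collapsed.

7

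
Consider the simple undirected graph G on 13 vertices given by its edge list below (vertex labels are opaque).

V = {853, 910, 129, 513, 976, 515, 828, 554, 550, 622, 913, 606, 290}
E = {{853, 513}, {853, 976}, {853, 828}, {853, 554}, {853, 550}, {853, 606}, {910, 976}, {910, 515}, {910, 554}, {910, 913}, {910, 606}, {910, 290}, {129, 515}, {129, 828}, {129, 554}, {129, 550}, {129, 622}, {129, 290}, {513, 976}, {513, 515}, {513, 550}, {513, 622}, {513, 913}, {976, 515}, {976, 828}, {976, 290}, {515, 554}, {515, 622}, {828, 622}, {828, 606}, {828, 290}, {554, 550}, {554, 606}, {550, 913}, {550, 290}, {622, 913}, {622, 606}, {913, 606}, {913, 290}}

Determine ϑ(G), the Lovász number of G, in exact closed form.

N(828) = {853, 129, 976, 622, 606, 290}, |N(828)| = 6.
Vertex 606 has 6 neighbors: 853, 910, 828, 554, 622, 913.
Vertex 513 has 6 neighbors: 853, 976, 515, 550, 622, 913.
Vertex 554 has 6 neighbors: 853, 910, 129, 515, 550, 606.
Regular of degree 6 on 13 vertices: strongly regular (13,6,2,3).
Distinct eigenvalues (to 4 d.p.): [6.0, 1.3028, -2.3028].
ϑ = −N·λ_min/(λ_max−λ_min) = −13·(-sqrt(13)/2 - 1/2)/(6−(-sqrt(13)/2 - 1/2)) = sqrt(13).
ϑ(G) ≈ 3.6056.

sqrt(13)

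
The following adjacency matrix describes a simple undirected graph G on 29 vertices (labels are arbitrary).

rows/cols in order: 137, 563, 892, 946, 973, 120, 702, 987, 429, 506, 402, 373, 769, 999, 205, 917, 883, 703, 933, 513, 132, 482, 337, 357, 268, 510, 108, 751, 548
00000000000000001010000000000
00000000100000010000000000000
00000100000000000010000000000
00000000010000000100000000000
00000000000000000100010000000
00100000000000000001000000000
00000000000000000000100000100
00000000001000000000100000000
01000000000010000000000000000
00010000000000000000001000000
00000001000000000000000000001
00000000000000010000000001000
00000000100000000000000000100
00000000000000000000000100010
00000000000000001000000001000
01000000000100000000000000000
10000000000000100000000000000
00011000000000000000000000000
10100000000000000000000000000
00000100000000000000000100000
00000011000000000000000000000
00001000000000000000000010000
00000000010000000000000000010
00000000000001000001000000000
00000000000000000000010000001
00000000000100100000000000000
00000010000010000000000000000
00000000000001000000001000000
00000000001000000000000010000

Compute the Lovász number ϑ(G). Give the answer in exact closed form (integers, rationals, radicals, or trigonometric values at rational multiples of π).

Vertex 510 has 2 neighbors: 373, 205.
deg(205) = 2; N(205) = {883, 510}.
Vertex 892 has 2 neighbors: 120, 933.
Vertex 482 has 2 neighbors: 973, 268.
Regular of degree 2 on 29 vertices: the odd cycle C_{29}.
A has 15 distinct eigenvalues ≈ [2.0, 1.9532, 1.8152, 1.5922, 1.2948, 0.9368, 0.5351, 0.1083, -0.3236, -0.7403, -1.1224, -1.452, -1.7137, -1.8953, -1.9883].
Lovász: ϑ = −29(-2*cos(pi/29))/(2+-(-1)*2*cos(pi/29)) = 29*cos(pi/29)/(cos(pi/29) + 1).
Numerically 14.457375255.
Check 14 ≤ 29*cos(pi/29)/(cos(pi/29) + 1) ≤ 15: both strict.

29*cos(pi/29)/(cos(pi/29) + 1)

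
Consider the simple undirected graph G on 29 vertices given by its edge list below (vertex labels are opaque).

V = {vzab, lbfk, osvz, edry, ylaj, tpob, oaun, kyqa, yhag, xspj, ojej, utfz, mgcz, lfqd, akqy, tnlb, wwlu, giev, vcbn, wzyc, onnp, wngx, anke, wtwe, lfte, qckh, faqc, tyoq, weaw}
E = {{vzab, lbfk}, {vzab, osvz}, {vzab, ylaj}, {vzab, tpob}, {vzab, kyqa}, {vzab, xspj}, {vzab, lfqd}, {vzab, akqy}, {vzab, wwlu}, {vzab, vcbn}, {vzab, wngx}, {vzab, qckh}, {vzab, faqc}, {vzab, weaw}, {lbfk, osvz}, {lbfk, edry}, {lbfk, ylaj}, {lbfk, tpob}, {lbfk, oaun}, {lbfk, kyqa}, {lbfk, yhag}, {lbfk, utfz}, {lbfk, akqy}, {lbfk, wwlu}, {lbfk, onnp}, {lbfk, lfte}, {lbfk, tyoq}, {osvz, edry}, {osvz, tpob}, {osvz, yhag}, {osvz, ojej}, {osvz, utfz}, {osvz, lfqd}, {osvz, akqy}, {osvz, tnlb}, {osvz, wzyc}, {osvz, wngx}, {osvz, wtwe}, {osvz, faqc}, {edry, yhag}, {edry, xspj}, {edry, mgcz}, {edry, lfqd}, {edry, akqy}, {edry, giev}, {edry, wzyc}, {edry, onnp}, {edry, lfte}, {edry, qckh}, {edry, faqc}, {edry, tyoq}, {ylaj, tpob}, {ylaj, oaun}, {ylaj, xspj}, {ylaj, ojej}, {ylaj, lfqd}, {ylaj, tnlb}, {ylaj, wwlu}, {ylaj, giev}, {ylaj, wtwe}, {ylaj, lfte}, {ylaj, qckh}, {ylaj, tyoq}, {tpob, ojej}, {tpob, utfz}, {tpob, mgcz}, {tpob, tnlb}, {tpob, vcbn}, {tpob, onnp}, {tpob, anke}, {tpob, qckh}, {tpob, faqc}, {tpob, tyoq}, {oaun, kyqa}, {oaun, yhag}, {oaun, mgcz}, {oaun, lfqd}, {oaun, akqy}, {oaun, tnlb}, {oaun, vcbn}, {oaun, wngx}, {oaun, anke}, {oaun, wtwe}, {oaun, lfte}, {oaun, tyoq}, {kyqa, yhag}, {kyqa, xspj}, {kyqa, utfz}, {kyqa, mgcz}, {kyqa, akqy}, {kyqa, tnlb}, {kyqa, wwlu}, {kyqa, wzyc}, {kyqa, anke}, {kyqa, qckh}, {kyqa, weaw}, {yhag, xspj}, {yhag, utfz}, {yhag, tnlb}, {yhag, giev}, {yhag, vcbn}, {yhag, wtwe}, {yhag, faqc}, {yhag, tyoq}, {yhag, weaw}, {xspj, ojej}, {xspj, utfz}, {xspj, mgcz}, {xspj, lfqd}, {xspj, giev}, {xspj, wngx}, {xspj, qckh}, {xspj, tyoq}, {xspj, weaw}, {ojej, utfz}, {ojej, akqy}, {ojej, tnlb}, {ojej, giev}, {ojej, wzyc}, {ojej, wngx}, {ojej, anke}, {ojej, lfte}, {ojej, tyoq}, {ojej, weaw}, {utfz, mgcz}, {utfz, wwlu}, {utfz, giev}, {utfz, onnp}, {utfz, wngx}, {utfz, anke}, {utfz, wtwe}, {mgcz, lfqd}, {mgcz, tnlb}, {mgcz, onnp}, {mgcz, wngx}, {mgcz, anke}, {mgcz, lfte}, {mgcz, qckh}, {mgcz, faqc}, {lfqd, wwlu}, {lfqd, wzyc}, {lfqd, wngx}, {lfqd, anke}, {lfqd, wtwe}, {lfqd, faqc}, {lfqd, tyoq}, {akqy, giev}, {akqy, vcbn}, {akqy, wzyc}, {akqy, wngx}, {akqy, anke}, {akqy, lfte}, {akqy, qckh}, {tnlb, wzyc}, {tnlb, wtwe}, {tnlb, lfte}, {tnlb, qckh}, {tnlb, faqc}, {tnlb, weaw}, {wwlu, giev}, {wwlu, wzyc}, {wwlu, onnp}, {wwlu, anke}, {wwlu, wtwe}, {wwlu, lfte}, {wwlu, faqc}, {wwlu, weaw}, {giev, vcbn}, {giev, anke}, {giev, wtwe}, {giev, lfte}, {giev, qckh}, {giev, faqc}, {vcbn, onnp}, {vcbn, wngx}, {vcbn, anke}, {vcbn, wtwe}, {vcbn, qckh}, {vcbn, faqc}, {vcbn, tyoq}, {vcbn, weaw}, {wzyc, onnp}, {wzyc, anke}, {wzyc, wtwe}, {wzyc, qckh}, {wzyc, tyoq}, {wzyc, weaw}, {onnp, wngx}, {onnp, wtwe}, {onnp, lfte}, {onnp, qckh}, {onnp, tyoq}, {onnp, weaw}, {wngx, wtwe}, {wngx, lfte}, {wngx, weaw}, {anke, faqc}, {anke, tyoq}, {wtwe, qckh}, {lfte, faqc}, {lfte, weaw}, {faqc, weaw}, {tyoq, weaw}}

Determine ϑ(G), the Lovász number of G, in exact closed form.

Vertex wtwe has 14 neighbors: osvz, ylaj, oaun, yhag, utfz, lfqd, tnlb, wwlu, giev, vcbn, wzyc, onnp, wngx, qckh.
deg(wwlu) = 14; N(wwlu) = {vzab, lbfk, ylaj, kyqa, utfz, lfqd, giev, wzyc, onnp, anke, wtwe, lfte, faqc, weaw}.
deg(vzab) = 14; N(vzab) = {lbfk, osvz, ylaj, tpob, kyqa, xspj, lfqd, akqy, wwlu, vcbn, wngx, qckh, faqc, weaw}.
N(xspj) = {vzab, edry, ylaj, kyqa, yhag, ojej, utfz, mgcz, lfqd, giev, wngx, qckh, tyoq, weaw}, |N(xspj)| = 14.
Regular of degree 14 on 29 vertices: SR(29,14,6,7) — a Paley graph.
Distinct eigenvalues (to 4 d.p.): [14.0, 2.1926, -3.1926].
λ_max=14, λ_min=-sqrt(29)/2 - 1/2; ϑ = −29·λ_min/(λ_max−λ_min) = sqrt(29).
≈ 5.385165 (to 6 d.p.).

sqrt(29)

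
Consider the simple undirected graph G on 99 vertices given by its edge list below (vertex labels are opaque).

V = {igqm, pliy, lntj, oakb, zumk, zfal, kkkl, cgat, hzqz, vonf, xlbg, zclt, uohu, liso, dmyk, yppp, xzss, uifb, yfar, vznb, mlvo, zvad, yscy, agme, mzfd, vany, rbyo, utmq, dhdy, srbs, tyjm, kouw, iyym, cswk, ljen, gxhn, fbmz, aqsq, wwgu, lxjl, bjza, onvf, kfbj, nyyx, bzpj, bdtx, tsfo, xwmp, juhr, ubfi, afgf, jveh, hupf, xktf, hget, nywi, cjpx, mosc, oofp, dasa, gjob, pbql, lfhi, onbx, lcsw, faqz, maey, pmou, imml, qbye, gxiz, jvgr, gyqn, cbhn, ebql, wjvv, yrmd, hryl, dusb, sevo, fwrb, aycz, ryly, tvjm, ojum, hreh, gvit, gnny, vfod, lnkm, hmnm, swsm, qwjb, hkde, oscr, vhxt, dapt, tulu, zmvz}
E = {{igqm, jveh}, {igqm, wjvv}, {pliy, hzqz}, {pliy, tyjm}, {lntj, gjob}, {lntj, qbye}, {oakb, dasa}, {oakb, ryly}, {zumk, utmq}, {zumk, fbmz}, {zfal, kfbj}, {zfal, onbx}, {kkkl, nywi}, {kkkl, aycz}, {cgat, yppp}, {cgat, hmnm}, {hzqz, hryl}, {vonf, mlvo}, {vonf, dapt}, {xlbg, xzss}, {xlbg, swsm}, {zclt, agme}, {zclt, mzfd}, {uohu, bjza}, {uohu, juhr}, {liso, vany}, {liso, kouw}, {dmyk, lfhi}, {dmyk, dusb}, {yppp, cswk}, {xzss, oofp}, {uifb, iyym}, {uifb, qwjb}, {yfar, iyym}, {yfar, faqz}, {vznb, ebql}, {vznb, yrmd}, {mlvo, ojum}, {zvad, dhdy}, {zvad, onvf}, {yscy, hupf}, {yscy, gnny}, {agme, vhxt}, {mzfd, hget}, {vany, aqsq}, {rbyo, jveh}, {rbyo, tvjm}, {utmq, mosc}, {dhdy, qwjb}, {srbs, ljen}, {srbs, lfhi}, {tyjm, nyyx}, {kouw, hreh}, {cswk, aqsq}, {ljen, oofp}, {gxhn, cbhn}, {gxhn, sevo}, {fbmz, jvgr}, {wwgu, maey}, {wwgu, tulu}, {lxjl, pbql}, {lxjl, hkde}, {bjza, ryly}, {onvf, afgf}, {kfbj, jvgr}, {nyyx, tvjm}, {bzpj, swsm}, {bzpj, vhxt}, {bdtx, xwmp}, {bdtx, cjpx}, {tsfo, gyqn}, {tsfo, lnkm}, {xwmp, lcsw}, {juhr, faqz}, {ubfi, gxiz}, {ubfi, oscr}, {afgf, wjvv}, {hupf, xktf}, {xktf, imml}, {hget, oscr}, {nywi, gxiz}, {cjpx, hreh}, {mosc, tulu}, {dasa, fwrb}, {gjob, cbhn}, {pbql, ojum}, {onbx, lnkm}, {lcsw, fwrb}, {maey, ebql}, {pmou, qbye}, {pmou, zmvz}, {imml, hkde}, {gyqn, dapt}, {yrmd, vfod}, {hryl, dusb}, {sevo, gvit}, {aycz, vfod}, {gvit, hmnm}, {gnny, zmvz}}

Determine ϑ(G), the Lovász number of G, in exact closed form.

deg(xwmp) = 2; N(xwmp) = {bdtx, lcsw}.
Vertex jvgr has 2 neighbors: fbmz, kfbj.
deg(hmnm) = 2; N(hmnm) = {cgat, gvit}.
N(agme) = {zclt, vhxt}, |N(agme)| = 2.
Regular of degree 2 on 99 vertices: this is C_{99}, the 99-cycle.
The 50 distinct eigenvalues: [2.0, 1.996, 1.984, 1.964, 1.936, 1.9, 1.857, 1.806, 1.748, 1.683, 1.611, 1.532, 1.447, 1.357, 1.261, 1.16, 1.054, 0.945, 0.831, 0.714, 0.594, 0.472, 0.347, 0.222, 0.095, -0.032, -0.158, -0.285, -0.41, -0.533, -0.654, -0.773, -0.888, -1.0, -1.108, -1.211, -1.31, -1.403, -1.491, -1.572, -1.647, -1.716, -1.778, -1.832, -1.879, -1.919, -1.951, -1.975, -1.991, -1.999].
ϑ = −N·λ_min/(λ_max−λ_min) = −99·(-2*cos(pi/99))/(2−(-2*cos(pi/99))) = 99*cos(pi/99)/(cos(pi/99) + 1).
Numerically 49.48753629.
49 ≤ 99*cos(pi/99)/(cos(pi/99) + 1) ≤ 50: both strict.

99*cos(pi/99)/(cos(pi/99) + 1)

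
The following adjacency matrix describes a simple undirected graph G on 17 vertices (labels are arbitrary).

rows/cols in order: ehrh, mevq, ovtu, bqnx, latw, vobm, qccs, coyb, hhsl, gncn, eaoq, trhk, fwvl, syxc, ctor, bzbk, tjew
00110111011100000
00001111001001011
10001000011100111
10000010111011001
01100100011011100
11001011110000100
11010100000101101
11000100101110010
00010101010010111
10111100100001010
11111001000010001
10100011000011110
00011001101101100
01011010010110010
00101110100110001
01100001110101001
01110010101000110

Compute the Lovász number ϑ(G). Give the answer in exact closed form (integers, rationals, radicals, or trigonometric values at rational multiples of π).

sqrt(17)

N(ctor) = {ovtu, latw, vobm, qccs, hhsl, trhk, fwvl, tjew}, |N(ctor)| = 8.
Vertex fwvl has 8 neighbors: bqnx, latw, coyb, hhsl, eaoq, trhk, syxc, ctor.
N(ehrh) = {ovtu, bqnx, vobm, qccs, coyb, gncn, eaoq, trhk}, |N(ehrh)| = 8.
deg(trhk) = 8; N(trhk) = {ehrh, ovtu, qccs, coyb, fwvl, syxc, ctor, bzbk}.
8-regular, N=17; SR(17,8,3,4) — a Paley graph.
spec(A) ≈ [8.0, 1.5616, -2.5616] (distinct, 4 d.p.).
λ_max=8, λ_min=-sqrt(17)/2 - 1/2; ϑ = −17·λ_min/(λ_max−λ_min) = sqrt(17).
ϑ(G) ≈ 4.12311.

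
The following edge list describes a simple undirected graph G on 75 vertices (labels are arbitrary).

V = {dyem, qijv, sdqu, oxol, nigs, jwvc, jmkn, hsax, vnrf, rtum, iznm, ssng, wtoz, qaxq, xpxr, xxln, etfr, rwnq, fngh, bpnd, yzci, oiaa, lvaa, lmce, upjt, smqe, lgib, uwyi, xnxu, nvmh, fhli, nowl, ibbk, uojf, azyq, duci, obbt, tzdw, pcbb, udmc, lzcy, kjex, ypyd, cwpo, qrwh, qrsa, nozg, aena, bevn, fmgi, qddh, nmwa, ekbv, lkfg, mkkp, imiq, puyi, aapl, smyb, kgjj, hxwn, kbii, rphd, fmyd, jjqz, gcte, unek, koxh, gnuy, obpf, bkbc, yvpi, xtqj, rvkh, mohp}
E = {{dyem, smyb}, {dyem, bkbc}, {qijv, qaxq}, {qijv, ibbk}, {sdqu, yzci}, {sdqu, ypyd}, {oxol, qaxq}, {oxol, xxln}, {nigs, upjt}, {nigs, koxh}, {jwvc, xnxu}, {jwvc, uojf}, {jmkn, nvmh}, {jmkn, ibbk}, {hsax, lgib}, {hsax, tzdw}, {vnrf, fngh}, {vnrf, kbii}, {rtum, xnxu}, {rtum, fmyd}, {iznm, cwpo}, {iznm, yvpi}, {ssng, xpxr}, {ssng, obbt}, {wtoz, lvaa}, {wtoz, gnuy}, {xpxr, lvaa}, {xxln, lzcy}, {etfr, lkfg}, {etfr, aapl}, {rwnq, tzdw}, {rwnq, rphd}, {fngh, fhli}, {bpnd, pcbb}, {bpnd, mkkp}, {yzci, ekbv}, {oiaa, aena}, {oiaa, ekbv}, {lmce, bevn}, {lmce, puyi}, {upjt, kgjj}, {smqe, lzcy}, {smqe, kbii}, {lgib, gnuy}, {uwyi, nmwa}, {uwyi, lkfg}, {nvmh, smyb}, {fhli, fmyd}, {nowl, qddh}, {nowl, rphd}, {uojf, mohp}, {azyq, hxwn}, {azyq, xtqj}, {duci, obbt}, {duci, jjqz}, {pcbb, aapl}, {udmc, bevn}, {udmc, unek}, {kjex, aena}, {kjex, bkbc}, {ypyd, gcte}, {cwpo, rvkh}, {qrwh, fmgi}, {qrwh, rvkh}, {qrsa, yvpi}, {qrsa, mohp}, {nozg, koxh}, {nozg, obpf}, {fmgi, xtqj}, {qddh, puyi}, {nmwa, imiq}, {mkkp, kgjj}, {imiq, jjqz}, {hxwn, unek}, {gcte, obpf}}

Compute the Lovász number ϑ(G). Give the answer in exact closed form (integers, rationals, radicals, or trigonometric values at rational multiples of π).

N(fngh) = {vnrf, fhli}, |N(fngh)| = 2.
deg(lkfg) = 2; N(lkfg) = {etfr, uwyi}.
deg(koxh) = 2; N(koxh) = {nigs, nozg}.
N(rphd) = {rwnq, nowl}, |N(rphd)| = 2.
75-vertex 2-regular graph: this is C_{75}, the 75-cycle.
A has 38 distinct eigenvalues ≈ [2.0, 1.993, 1.972, 1.9372, 1.8888, 1.8271, 1.7526, 1.6658, 1.5674, 1.4579, 1.3383, 1.2092, 1.0717, 0.9266, 0.775, 0.618, 0.4567, 0.2922, 0.1256, -0.0419, -0.2091, -0.3748, -0.5378, -0.6971, -0.8516, -1.0, -1.1414, -1.2748, -1.3993, -1.514, -1.618, -1.7107, -1.7914, -1.8596, -1.9146, -1.9563, -1.9842, -1.9982].
With N=75: ϑ(G) = 75·(-(-1)*2*cos(pi/75))/(2−(-2*cos(pi/75))) = 75*cos(pi/75)/(cos(pi/75) + 1).
ϑ(G) ≈ 37.48355.
Lovász sandwich 37 ≤ 75*cos(pi/75)/(cos(pi/75) + 1) ≤ 38: both strict.

75*cos(pi/75)/(cos(pi/75) + 1)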